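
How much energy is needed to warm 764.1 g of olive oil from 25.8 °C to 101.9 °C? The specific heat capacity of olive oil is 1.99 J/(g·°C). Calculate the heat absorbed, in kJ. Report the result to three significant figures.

q = m c ΔT = 764.1 × 1.99 × (101.9 − 25.8)
q = 764.1 × 1.99 × 76.1 = 115700 J = 116 kJ

q = 116 kJ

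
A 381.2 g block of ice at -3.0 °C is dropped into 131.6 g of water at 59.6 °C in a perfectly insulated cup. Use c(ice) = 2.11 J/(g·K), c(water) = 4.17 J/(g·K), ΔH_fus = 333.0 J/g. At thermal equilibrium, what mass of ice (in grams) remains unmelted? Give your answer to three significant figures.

Heat to warm all ice to 0 °C: 381.2×2.11×3.0 = 2413.0 J
Heat released by water cooling to 0 °C: 131.6×4.17×59.6 = 32707 J
32707 J < 2413.0 + 381.2×333.0 = 129352.6 J, so not all ice melts; final T = 0 °C.
Heat left for melting: 32707 − 2413.0 = 30294.0 J
Mass melted = 30294.0 / 333.0 = 90.97 g
Ice remaining = 381.2 − 90.97 = 290.23 g

m_ice remaining = 290 g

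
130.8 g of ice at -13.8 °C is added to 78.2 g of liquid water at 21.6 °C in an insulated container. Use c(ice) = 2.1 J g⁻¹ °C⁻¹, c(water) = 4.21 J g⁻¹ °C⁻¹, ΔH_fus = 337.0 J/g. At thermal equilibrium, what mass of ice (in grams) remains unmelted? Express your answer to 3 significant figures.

m_ice remaining = 121 g

Heat to warm all ice to 0 °C: 130.8×2.1×13.8 = 3790.6 J
Heat released by water cooling to 0 °C: 78.2×4.21×21.6 = 7111.2 J
7111.2 J < 3790.6 + 130.8×337.0 = 47870.2 J, so not all ice melts; final T = 0 °C.
Heat left for melting: 7111.2 − 3790.6 = 3320.6 J
Mass melted = 3320.6 / 337.0 = 9.853 g
Ice remaining = 130.8 − 9.853 = 120.947 g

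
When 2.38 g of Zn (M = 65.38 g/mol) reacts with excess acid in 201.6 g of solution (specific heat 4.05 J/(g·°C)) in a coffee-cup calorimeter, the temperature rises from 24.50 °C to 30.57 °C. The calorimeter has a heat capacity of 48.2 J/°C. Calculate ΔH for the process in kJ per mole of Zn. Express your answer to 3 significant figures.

|ΔT| = |30.57 − 24.50| = 6.07 °C
|q_surr| = (201.6 × 4.05 + 48.2) × 6.07 = 864.68 × 6.07 = 5249 J
n(Zn) = 2.38 / 65.38 = 0.03640 mol
Temperature rose, so q_rxn = −|q_surr| = -5.249 kJ
ΔH = q_rxn / n = -144.2 kJ/mol

ΔH = -144 kJ/mol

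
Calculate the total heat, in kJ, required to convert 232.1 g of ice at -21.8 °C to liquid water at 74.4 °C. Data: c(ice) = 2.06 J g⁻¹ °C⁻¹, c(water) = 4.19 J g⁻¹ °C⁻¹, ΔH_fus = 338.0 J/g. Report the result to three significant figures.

q = 161 kJ

q1 (heat ice -21.8→0.0 °C): 232.1 × 2.06 × 21.8 = 10423 J
q2 (melt at 0 °C): 232.1 × 338.0 = 78450 J
q3 (heat water 0.0→74.4 °C): 232.1 × 4.19 × 74.4 = 72354 J
Total: 10423 + 78450 + 72354 = 161227 J = 161 kJ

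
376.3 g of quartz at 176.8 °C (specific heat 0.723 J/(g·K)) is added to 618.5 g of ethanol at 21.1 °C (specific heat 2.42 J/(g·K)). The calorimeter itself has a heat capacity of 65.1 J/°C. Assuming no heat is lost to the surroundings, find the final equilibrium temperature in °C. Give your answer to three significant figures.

Heat lost by quartz = heat gained by ethanol + calorimeter.
(376.3)(0.723)(176.8 − T) = [(618.5)(2.42) + 65.1](T − 21.1)
272.0649 (176.8 − T) = 1561.87 (T − 21.1)
48101 − 272.0649 T = 1561.87 T − 32955
81056 = 1833.9349 T
T = 44.20 °C

T_f = 44.2 °C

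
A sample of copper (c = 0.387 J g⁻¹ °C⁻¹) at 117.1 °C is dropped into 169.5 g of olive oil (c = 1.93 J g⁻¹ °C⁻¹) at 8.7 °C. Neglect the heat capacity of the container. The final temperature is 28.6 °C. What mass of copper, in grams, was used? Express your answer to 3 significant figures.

q_gained = (169.5 × 1.93) × (28.6 − 8.7) = 6510 J
q_lost = m × 0.387 × (117.1 − 28.6) = 34.2495 m
m = 6510 / 34.2495 = 190 g

m = 190 g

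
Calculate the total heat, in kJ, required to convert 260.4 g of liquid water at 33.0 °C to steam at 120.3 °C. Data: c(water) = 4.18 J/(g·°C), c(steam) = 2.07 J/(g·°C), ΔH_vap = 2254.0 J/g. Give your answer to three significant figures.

q1 (heat water 33.0→100.0 °C): 260.4 × 4.18 × 67.0 = 72928 J
q2 (vaporize at 100 °C): 260.4 × 2254.0 = 586942 J
q3 (heat steam 100.0→120.3 °C): 260.4 × 2.07 × 20.3 = 10942 J
Total: 72928 + 586942 + 10942 = 670812 J = 671 kJ

q = 671 kJ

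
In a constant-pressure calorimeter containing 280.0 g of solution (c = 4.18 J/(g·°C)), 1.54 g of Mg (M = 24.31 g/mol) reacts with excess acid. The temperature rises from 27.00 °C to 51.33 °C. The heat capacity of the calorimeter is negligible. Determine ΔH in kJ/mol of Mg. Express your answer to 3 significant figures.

|ΔT| = |51.33 − 27.00| = 24.33 °C
|q_surr| = (280.0 × 4.18) × 24.33 = 1170.4 × 24.33 = 28480 J
n(Mg) = 1.54 / 24.31 = 0.06335 mol
Temperature rose, so q_rxn = −|q_surr| = -28.48 kJ
ΔH = q_rxn / n = -449.6 kJ/mol

ΔH = -450 kJ/mol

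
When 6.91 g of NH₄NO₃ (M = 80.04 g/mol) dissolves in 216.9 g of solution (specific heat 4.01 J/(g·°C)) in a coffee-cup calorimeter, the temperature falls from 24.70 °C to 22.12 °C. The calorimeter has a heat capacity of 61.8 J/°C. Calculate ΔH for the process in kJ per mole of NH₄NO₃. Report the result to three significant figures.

|ΔT| = |22.12 − 24.70| = 2.58 °C
|q_surr| = (216.9 × 4.01 + 61.8) × 2.58 = 931.569 × 2.58 = 2403 J
n(NH₄NO₃) = 6.91 / 80.04 = 0.08633 mol
Temperature fell, so q_rxn = +|q_surr| = 2.403 kJ
ΔH = q_rxn / n = 27.84 kJ/mol

ΔH = 27.8 kJ/mol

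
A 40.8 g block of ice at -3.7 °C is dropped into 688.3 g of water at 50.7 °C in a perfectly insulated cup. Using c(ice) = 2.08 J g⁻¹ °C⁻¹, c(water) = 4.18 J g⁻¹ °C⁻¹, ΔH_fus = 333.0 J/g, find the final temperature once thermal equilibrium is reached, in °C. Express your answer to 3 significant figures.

T_f = 43.3 °C

Heat to bring ice to 0 °C and melt it: q₁ = 40.8×2.08×3.7 + 40.8×333.0 = 13900 J
Heat the water can supply cooling to 0 °C: 688.3×4.18×50.7 = 145869 J > q₁, so all ice melts.
Energy balance: 688.3×4.18×(50.7 − T) = 13900 + 40.8×4.18×(T − 0)
2877.094(50.7 − T) = 13900 + 170.544 T
145869 − 13900 = 3047.638 T
T = 131969 / 3047.638 = 43.30 °C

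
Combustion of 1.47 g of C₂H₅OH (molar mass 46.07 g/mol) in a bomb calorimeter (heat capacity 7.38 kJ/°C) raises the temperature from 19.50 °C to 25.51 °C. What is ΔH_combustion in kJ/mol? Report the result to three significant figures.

ΔH = -1390 kJ/mol

ΔT = 25.51 − 19.50 = 6.01 °C
q_cal = C_cal × ΔT = 7.38 × 6.01 = 44.3538 kJ
n = 1.47 / 46.07 = 0.03191 mol
q_rxn = −q_cal = -44.3538 kJ
ΔH = -44.3538 / 0.03191 = -1390 kJ/mol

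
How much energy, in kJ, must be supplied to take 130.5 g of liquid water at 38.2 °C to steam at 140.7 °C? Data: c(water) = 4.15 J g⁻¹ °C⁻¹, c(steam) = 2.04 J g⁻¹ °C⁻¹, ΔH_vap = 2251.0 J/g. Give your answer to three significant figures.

q1 (heat water 38.2→100.0 °C): 130.5 × 4.15 × 61.8 = 33469 J
q2 (vaporize at 100 °C): 130.5 × 2251.0 = 293756 J
q3 (heat steam 100.0→140.7 °C): 130.5 × 2.04 × 40.7 = 10835 J
Total: 33469 + 293756 + 10835 = 338060 J = 338 kJ

q = 338 kJ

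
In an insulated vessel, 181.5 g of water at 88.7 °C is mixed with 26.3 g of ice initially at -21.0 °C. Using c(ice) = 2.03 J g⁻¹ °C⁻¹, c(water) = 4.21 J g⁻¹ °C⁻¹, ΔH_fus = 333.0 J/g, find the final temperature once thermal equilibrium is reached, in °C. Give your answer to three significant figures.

Heat to bring ice to 0 °C and melt it: q₁ = 26.3×2.03×21.0 + 26.3×333.0 = 9879.1 J
Heat the water can supply cooling to 0 °C: 181.5×4.21×88.7 = 67777.0 J > q₁, so all ice melts.
Energy balance: 181.5×4.21×(88.7 − T) = 9879.1 + 26.3×4.21×(T − 0)
764.115(88.7 − T) = 9879.1 + 110.723 T
67777.0 − 9879.1 = 874.838 T
T = 57897.9 / 874.838 = 66.18 °C

T_f = 66.2 °C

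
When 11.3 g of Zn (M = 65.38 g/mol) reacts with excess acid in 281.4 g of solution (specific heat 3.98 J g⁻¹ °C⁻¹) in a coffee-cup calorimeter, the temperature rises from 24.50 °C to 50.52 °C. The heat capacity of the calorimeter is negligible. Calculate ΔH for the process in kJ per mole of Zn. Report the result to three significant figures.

ΔH = -169 kJ/mol

|ΔT| = |50.52 − 24.50| = 26.02 °C
|q_surr| = (281.4 × 3.98) × 26.02 = 1119.972 × 26.02 = 29140 J
n(Zn) = 11.3 / 65.38 = 0.1728 mol
Temperature rose, so q_rxn = −|q_surr| = -29.14 kJ
ΔH = q_rxn / n = -168.6 kJ/mol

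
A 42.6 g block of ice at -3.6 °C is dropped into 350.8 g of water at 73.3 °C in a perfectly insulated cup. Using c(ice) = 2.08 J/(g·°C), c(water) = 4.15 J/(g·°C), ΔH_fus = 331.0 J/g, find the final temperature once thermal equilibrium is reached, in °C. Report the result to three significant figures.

T_f = 56.5 °C

Heat to bring ice to 0 °C and melt it: q₁ = 42.6×2.08×3.6 + 42.6×331.0 = 14420 J
Heat the water can supply cooling to 0 °C: 350.8×4.15×73.3 = 106712 J > q₁, so all ice melts.
Energy balance: 350.8×4.15×(73.3 − T) = 14420 + 42.6×4.15×(T − 0)
1455.82(73.3 − T) = 14420 + 176.79 T
106712 − 14420 = 1632.61 T
T = 92292 / 1632.61 = 56.53 °C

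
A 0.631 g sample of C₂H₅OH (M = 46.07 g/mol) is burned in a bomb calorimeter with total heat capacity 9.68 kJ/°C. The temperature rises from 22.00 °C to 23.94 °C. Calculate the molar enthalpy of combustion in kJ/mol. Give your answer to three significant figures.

ΔT = 23.94 − 22.00 = 1.94 °C
q_cal = C_cal × ΔT = 9.68 × 1.94 = 18.7792 kJ
n = 0.631 / 46.07 = 0.01370 mol
q_rxn = −q_cal = -18.7792 kJ
ΔH = -18.7792 / 0.01370 = -1371 kJ/mol

ΔH = -1370 kJ/mol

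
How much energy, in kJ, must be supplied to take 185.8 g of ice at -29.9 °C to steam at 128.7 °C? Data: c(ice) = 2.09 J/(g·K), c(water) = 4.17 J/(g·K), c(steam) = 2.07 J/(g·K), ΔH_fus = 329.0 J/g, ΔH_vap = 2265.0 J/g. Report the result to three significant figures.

q = 582 kJ

q1 (heat ice -29.9→0.0 °C): 185.8 × 2.09 × 29.9 = 11611 J
q2 (melt at 0 °C): 185.8 × 329.0 = 61128 J
q3 (heat water 0.0→100.0 °C): 185.8 × 4.17 × 100.0 = 77479 J
q4 (vaporize at 100 °C): 185.8 × 2265.0 = 420837 J
q5 (heat steam 100.0→128.7 °C): 185.8 × 2.07 × 28.7 = 11038 J
Total: 11611 + 61128 + 77479 + 420837 + 11038 = 582093 J = 582 kJ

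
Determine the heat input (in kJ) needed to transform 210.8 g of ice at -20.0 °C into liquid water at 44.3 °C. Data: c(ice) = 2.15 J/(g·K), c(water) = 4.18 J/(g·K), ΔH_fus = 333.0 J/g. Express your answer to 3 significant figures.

q = 118 kJ

q1 (heat ice -20.0→0.0 °C): 210.8 × 2.15 × 20.0 = 9064 J
q2 (melt at 0 °C): 210.8 × 333.0 = 70196 J
q3 (heat water 0.0→44.3 °C): 210.8 × 4.18 × 44.3 = 39035 J
Total: 9064 + 70196 + 39035 = 118295 J = 118 kJ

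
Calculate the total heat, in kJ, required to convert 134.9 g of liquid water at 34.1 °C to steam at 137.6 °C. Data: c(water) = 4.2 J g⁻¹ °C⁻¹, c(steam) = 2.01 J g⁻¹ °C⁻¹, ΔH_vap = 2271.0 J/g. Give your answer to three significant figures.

q1 (heat water 34.1→100.0 °C): 134.9 × 4.2 × 65.9 = 37338 J
q2 (vaporize at 100 °C): 134.9 × 2271.0 = 306358 J
q3 (heat steam 100.0→137.6 °C): 134.9 × 2.01 × 37.6 = 10195 J
Total: 37338 + 306358 + 10195 = 353891 J = 354 kJ

q = 354 kJ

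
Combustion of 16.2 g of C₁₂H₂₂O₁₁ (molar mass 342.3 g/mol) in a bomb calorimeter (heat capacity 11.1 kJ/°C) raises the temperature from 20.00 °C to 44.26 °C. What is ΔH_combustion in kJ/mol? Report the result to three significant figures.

ΔT = 44.26 − 20.00 = 24.26 °C
q_cal = C_cal × ΔT = 11.1 × 24.26 = 269.286 kJ
n = 16.2 / 342.3 = 0.04733 mol
q_rxn = −q_cal = -269.286 kJ
ΔH = -269.286 / 0.04733 = -5690 kJ/mol

ΔH = -5690 kJ/mol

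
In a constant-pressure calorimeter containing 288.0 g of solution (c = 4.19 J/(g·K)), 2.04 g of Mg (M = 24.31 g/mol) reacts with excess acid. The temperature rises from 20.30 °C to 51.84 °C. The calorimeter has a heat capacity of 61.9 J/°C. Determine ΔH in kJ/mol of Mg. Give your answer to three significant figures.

ΔH = -477 kJ/mol

|ΔT| = |51.84 − 20.30| = 31.54 °C
|q_surr| = (288.0 × 4.19 + 61.9) × 31.54 = 1268.62 × 31.54 = 40010 J
n(Mg) = 2.04 / 24.31 = 0.08392 mol
Temperature rose, so q_rxn = −|q_surr| = -40.01 kJ
ΔH = q_rxn / n = -476.8 kJ/mol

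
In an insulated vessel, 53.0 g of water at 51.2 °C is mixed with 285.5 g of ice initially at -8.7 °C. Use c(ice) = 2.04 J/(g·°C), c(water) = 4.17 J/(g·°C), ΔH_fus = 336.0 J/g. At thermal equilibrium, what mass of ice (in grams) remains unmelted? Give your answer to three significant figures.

Heat to warm all ice to 0 °C: 285.5×2.04×8.7 = 5067.1 J
Heat released by water cooling to 0 °C: 53.0×4.17×51.2 = 11316 J
11316 J < 5067.1 + 285.5×336.0 = 100995.1 J, so not all ice melts; final T = 0 °C.
Heat left for melting: 11316 − 5067.1 = 6248.9 J
Mass melted = 6248.9 / 336.0 = 18.60 g
Ice remaining = 285.5 − 18.60 = 266.90 g

m_ice remaining = 267 g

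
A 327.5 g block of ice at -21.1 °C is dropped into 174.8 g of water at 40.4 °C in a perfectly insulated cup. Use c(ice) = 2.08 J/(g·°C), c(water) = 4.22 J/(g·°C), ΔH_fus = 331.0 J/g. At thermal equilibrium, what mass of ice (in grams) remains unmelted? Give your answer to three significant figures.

Heat to warm all ice to 0 °C: 327.5×2.08×21.1 = 14373 J
Heat released by water cooling to 0 °C: 174.8×4.22×40.4 = 29801 J
29801 J < 14373 + 327.5×331.0 = 122775.5 J, so not all ice melts; final T = 0 °C.
Heat left for melting: 29801 − 14373 = 15428 J
Mass melted = 15428 / 331.0 = 46.61 g
Ice remaining = 327.5 − 46.61 = 280.89 g

m_ice remaining = 281 g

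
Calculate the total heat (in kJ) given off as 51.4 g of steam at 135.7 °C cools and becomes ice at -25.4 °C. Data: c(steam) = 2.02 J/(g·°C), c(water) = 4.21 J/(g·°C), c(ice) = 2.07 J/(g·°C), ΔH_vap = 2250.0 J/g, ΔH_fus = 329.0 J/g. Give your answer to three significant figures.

q = 161 kJ

q1 (cool steam 135.7→100 °C): 51.4 × 2.02 × 35.7 = 3707 J
q2 (condense at 100 °C): 51.4 × 2250.0 = 115650 J
q3 (cool water 100→0 °C): 51.4 × 4.21 × 100.0 = 21639 J
q4 (freeze at 0 °C): 51.4 × 329.0 = 16911 J
q5 (cool ice 0→-25.4 °C): 51.4 × 2.07 × 25.4 = 2703 J
Total: 3707 + 115650 + 21639 + 16911 + 2703 = 160610 J = 161 kJ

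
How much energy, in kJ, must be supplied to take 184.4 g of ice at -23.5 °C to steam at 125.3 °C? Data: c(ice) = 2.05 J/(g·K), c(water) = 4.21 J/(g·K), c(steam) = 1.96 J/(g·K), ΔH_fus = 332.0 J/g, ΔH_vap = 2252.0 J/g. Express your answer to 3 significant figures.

q = 572 kJ

q1 (heat ice -23.5→0.0 °C): 184.4 × 2.05 × 23.5 = 8883 J
q2 (melt at 0 °C): 184.4 × 332.0 = 61221 J
q3 (heat water 0.0→100.0 °C): 184.4 × 4.21 × 100.0 = 77632 J
q4 (vaporize at 100 °C): 184.4 × 2252.0 = 415269 J
q5 (heat steam 100.0→125.3 °C): 184.4 × 1.96 × 25.3 = 9144 J
Total: 8883 + 61221 + 77632 + 415269 + 9144 = 572149 J = 572 kJ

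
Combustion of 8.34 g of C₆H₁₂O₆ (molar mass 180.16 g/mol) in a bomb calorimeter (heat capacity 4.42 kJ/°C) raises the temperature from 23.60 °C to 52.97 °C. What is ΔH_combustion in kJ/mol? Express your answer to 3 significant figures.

ΔH = -2800 kJ/mol

ΔT = 52.97 − 23.60 = 29.37 °C
q_cal = C_cal × ΔT = 4.42 × 29.37 = 129.8154 kJ
n = 8.34 / 180.16 = 0.04629 mol
q_rxn = −q_cal = -129.8154 kJ
ΔH = -129.8154 / 0.04629 = -2804 kJ/mol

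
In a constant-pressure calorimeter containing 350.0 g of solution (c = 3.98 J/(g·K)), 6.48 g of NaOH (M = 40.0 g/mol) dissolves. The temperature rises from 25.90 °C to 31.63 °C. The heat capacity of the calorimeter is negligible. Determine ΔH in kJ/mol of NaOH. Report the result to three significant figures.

|ΔT| = |31.63 − 25.90| = 5.73 °C
|q_surr| = (350.0 × 3.98) × 5.73 = 1393 × 5.73 = 7982 J
n(NaOH) = 6.48 / 40.0 = 0.1620 mol
Temperature rose, so q_rxn = −|q_surr| = -7.982 kJ
ΔH = q_rxn / n = -49.27 kJ/mol

ΔH = -49.3 kJ/mol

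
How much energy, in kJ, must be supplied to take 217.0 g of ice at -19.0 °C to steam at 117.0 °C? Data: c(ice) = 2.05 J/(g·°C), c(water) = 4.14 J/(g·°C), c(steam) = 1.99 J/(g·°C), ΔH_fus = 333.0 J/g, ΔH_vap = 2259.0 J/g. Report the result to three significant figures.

q = 668 kJ

q1 (heat ice -19.0→0.0 °C): 217.0 × 2.05 × 19.0 = 8452 J
q2 (melt at 0 °C): 217.0 × 333.0 = 72261 J
q3 (heat water 0.0→100.0 °C): 217.0 × 4.14 × 100.0 = 89838 J
q4 (vaporize at 100 °C): 217.0 × 2259.0 = 490203 J
q5 (heat steam 100.0→117.0 °C): 217.0 × 1.99 × 17.0 = 7341 J
Total: 8452 + 72261 + 89838 + 490203 + 7341 = 668095 J = 668 kJ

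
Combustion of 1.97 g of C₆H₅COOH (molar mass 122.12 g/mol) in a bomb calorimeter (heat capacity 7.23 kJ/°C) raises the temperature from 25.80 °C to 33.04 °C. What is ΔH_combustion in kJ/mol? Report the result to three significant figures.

ΔH = -3240 kJ/mol

ΔT = 33.04 − 25.80 = 7.24 °C
q_cal = C_cal × ΔT = 7.23 × 7.24 = 52.3452 kJ
n = 1.97 / 122.12 = 0.016132 mol
q_rxn = −q_cal = -52.3452 kJ
ΔH = -52.3452 / 0.016132 = -3244.8 kJ/mol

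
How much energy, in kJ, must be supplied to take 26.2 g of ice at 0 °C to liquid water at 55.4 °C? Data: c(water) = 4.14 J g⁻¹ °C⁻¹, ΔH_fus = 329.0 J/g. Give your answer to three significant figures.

q = 14.6 kJ

q1 (melt at 0 °C): 26.2 × 329.0 = 8620 J
q2 (heat water 0.0→55.4 °C): 26.2 × 4.14 × 55.4 = 6009 J
Total: 8620 + 6009 = 14629 J = 14.6 kJ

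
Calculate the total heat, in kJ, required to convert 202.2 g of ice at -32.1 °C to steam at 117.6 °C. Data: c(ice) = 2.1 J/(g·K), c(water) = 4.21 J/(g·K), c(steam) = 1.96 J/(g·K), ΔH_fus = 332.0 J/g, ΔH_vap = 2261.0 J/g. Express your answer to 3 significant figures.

q = 630 kJ

q1 (heat ice -32.1→0.0 °C): 202.2 × 2.1 × 32.1 = 13630 J
q2 (melt at 0 °C): 202.2 × 332.0 = 67130 J
q3 (heat water 0.0→100.0 °C): 202.2 × 4.21 × 100.0 = 85126 J
q4 (vaporize at 100 °C): 202.2 × 2261.0 = 457174 J
q5 (heat steam 100.0→117.6 °C): 202.2 × 1.96 × 17.6 = 6975 J
Total: 13630 + 67130 + 85126 + 457174 + 6975 = 630035 J = 630 kJ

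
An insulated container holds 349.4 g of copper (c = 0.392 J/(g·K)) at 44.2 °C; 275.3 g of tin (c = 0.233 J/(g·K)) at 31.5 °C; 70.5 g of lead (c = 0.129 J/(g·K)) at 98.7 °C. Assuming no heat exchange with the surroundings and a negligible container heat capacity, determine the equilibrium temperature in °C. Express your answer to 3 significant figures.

T_f = 42.7 °C

Σ mᵢcᵢ(T − Tᵢ) = 0  ⇒  T = Σ mᵢcᵢTᵢ / Σ mᵢcᵢ
Σ mᵢcᵢ = 349.4×0.392 + 275.3×0.233 + 70.5×0.129 = 210.2042
Σ mᵢcᵢTᵢ = 136.9648×44.2 + 64.1449×31.5 + 9.0945×98.7 = 8972.0
T = 8972.0 / 210.2042 = 42.68 °C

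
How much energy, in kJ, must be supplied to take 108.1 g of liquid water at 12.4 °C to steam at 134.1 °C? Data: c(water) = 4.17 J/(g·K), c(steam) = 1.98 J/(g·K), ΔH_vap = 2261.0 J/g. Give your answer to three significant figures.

q = 291 kJ

q1 (heat water 12.4→100.0 °C): 108.1 × 4.17 × 87.6 = 39488 J
q2 (vaporize at 100 °C): 108.1 × 2261.0 = 244414 J
q3 (heat steam 100.0→134.1 °C): 108.1 × 1.98 × 34.1 = 7299 J
Total: 39488 + 244414 + 7299 = 291201 J = 291 kJ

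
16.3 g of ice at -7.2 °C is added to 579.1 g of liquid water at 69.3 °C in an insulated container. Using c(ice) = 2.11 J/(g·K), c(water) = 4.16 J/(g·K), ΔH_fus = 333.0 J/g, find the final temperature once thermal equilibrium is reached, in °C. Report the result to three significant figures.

Heat to bring ice to 0 °C and melt it: q₁ = 16.3×2.11×7.2 + 16.3×333.0 = 5675.5 J
Heat the water can supply cooling to 0 °C: 579.1×4.16×69.3 = 166948 J > q₁, so all ice melts.
Energy balance: 579.1×4.16×(69.3 − T) = 5675.5 + 16.3×4.16×(T − 0)
2409.056(69.3 − T) = 5675.5 + 67.808 T
166948 − 5675.5 = 2476.864 T
T = 161272.5 / 2476.864 = 65.11 °C

T_f = 65.1 °C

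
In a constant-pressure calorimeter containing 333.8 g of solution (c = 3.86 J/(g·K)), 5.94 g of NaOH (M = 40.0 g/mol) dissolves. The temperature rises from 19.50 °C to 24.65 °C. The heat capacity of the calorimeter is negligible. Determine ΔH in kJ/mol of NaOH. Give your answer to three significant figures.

|ΔT| = |24.65 − 19.50| = 5.15 °C
|q_surr| = (333.8 × 3.86) × 5.15 = 1288.468 × 5.15 = 6636 J
n(NaOH) = 5.94 / 40.0 = 0.1485 mol
Temperature rose, so q_rxn = −|q_surr| = -6.636 kJ
ΔH = q_rxn / n = -44.69 kJ/mol

ΔH = -44.7 kJ/mol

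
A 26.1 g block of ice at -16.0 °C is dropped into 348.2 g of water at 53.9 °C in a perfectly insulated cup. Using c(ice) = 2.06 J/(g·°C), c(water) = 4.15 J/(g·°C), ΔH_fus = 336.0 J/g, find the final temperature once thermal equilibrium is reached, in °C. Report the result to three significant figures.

Heat to bring ice to 0 °C and melt it: q₁ = 26.1×2.06×16.0 + 26.1×336.0 = 9629.9 J
Heat the water can supply cooling to 0 °C: 348.2×4.15×53.9 = 77887.1 J > q₁, so all ice melts.
Energy balance: 348.2×4.15×(53.9 − T) = 9629.9 + 26.1×4.15×(T − 0)
1445.03(53.9 − T) = 9629.9 + 108.315 T
77887.1 − 9629.9 = 1553.345 T
T = 68257.2 / 1553.345 = 43.94 °C

T_f = 43.9 °C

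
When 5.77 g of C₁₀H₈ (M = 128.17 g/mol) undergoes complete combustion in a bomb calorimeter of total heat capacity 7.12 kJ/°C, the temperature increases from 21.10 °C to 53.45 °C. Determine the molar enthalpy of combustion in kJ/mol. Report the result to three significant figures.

ΔH = -5120 kJ/mol

ΔT = 53.45 − 21.10 = 32.35 °C
q_cal = C_cal × ΔT = 7.12 × 32.35 = 230.332 kJ
n = 5.77 / 128.17 = 0.04502 mol
q_rxn = −q_cal = -230.332 kJ
ΔH = -230.332 / 0.04502 = -5116 kJ/mol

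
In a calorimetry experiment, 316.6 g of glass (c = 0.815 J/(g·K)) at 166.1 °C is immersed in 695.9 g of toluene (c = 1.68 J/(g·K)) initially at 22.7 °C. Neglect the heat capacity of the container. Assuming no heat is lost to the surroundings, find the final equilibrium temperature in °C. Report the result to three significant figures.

Heat lost by glass = heat gained by toluene.
(316.6)(0.815)(166.1 − T) = (695.9)(1.68)(T − 22.7)
258.029 (166.1 − T) = 1169.112 (T − 22.7)
42859 − 258.029 T = 1169.112 T − 26539
69398 = 1427.141 T
T = 48.63 °C

T_f = 48.6 °C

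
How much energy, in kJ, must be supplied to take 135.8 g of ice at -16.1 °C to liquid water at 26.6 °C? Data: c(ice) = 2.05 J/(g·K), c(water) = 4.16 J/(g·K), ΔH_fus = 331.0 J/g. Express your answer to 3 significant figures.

q = 64.5 kJ

q1 (heat ice -16.1→0.0 °C): 135.8 × 2.05 × 16.1 = 4482 J
q2 (melt at 0 °C): 135.8 × 331.0 = 44950 J
q3 (heat water 0.0→26.6 °C): 135.8 × 4.16 × 26.6 = 15027 J
Total: 4482 + 44950 + 15027 = 64459 J = 64.5 kJ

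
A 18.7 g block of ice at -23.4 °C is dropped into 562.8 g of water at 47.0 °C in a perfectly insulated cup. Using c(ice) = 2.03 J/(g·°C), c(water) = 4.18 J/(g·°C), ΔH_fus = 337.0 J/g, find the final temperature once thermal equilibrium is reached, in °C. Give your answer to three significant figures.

T_f = 42.5 °C

Heat to bring ice to 0 °C and melt it: q₁ = 18.7×2.03×23.4 + 18.7×337.0 = 7190.2 J
Heat the water can supply cooling to 0 °C: 562.8×4.18×47.0 = 110568 J > q₁, so all ice melts.
Energy balance: 562.8×4.18×(47.0 − T) = 7190.2 + 18.7×4.18×(T − 0)
2352.504(47.0 − T) = 7190.2 + 78.166 T
110568 − 7190.2 = 2430.670 T
T = 103377.8 / 2430.670 = 42.53 °C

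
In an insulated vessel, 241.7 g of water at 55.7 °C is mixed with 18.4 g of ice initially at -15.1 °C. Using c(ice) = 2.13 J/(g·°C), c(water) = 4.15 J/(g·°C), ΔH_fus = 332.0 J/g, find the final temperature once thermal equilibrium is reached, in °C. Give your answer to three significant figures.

T_f = 45.6 °C

Heat to bring ice to 0 °C and melt it: q₁ = 18.4×2.13×15.1 + 18.4×332.0 = 6700.6 J
Heat the water can supply cooling to 0 °C: 241.7×4.15×55.7 = 55870.2 J > q₁, so all ice melts.
Energy balance: 241.7×4.15×(55.7 − T) = 6700.6 + 18.4×4.15×(T − 0)
1003.055(55.7 − T) = 6700.6 + 76.36 T
55870.2 − 6700.6 = 1079.415 T
T = 49169.6 / 1079.415 = 45.55 °C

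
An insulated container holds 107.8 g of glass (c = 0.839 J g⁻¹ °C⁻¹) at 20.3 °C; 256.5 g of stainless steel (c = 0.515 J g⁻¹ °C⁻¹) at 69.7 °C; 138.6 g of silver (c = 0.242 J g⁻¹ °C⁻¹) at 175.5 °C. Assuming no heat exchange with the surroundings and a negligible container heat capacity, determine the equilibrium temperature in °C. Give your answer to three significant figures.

T_f = 66.1 °C

Σ mᵢcᵢ(T − Tᵢ) = 0  ⇒  T = Σ mᵢcᵢTᵢ / Σ mᵢcᵢ
Σ mᵢcᵢ = 107.8×0.839 + 256.5×0.515 + 138.6×0.242 = 256.0829
Σ mᵢcᵢTᵢ = 90.4442×20.3 + 132.0975×69.7 + 33.5412×175.5 = 16930
T = 16930 / 256.0829 = 66.11 °C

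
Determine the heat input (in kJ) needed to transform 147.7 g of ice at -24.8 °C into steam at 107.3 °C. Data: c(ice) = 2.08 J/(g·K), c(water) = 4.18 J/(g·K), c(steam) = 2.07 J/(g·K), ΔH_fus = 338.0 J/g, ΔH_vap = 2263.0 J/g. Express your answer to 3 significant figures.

q1 (heat ice -24.8→0.0 °C): 147.7 × 2.08 × 24.8 = 7619 J
q2 (melt at 0 °C): 147.7 × 338.0 = 49923 J
q3 (heat water 0.0→100.0 °C): 147.7 × 4.18 × 100.0 = 61739 J
q4 (vaporize at 100 °C): 147.7 × 2263.0 = 334245 J
q5 (heat steam 100.0→107.3 °C): 147.7 × 2.07 × 7.3 = 2232 J
Total: 7619 + 49923 + 61739 + 334245 + 2232 = 455758 J = 456 kJ

q = 456 kJ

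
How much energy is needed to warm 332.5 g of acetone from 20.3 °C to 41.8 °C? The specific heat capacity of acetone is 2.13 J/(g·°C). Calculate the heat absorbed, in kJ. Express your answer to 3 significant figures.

q = m c ΔT = 332.5 × 2.13 × (41.8 − 20.3)
q = 332.5 × 2.13 × 21.5 = 15230 J = 15.2 kJ

q = 15.2 kJ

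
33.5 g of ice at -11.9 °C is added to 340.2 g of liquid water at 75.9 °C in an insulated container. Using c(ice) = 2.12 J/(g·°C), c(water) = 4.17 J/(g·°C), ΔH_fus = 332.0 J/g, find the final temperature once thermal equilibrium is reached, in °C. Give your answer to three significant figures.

Heat to bring ice to 0 °C and melt it: q₁ = 33.5×2.12×11.9 + 33.5×332.0 = 11967 J
Heat the water can supply cooling to 0 °C: 340.2×4.17×75.9 = 107674 J > q₁, so all ice melts.
Energy balance: 340.2×4.17×(75.9 − T) = 11967 + 33.5×4.17×(T − 0)
1418.634(75.9 − T) = 11967 + 139.695 T
107674 − 11967 = 1558.329 T
T = 95707 / 1558.329 = 61.42 °C

T_f = 61.4 °C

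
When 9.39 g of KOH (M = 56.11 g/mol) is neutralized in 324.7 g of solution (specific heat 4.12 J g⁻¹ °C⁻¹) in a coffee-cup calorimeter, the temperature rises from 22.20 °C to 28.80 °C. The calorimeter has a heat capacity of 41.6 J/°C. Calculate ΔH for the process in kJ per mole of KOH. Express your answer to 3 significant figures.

ΔH = -54.4 kJ/mol

|ΔT| = |28.80 − 22.20| = 6.60 °C
|q_surr| = (324.7 × 4.12 + 41.6) × 6.60 = 1379.364 × 6.60 = 9104 J
n(KOH) = 9.39 / 56.11 = 0.1673 mol
Temperature rose, so q_rxn = −|q_surr| = -9.104 kJ
ΔH = q_rxn / n = -54.42 kJ/mol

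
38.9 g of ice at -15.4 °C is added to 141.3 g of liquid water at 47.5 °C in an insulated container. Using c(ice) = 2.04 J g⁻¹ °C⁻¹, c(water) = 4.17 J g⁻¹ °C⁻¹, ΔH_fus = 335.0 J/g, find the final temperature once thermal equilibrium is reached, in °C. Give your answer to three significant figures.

T_f = 18.3 °C

Heat to bring ice to 0 °C and melt it: q₁ = 38.9×2.04×15.4 + 38.9×335.0 = 14254 J
Heat the water can supply cooling to 0 °C: 141.3×4.17×47.5 = 27988.0 J > q₁, so all ice melts.
Energy balance: 141.3×4.17×(47.5 − T) = 14254 + 38.9×4.17×(T − 0)
589.221(47.5 − T) = 14254 + 162.213 T
27988.0 − 14254 = 751.434 T
T = 13734.0 / 751.434 = 18.28 °C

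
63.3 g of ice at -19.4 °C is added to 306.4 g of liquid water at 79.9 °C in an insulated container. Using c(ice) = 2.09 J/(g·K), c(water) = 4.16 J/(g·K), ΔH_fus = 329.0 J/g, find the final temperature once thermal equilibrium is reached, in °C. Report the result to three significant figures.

T_f = 51.0 °C

Heat to bring ice to 0 °C and melt it: q₁ = 63.3×2.09×19.4 + 63.3×329.0 = 23392 J
Heat the water can supply cooling to 0 °C: 306.4×4.16×79.9 = 101842 J > q₁, so all ice melts.
Energy balance: 306.4×4.16×(79.9 − T) = 23392 + 63.3×4.16×(T − 0)
1274.624(79.9 − T) = 23392 + 263.328 T
101842 − 23392 = 1537.952 T
T = 78450 / 1537.952 = 51.01 °C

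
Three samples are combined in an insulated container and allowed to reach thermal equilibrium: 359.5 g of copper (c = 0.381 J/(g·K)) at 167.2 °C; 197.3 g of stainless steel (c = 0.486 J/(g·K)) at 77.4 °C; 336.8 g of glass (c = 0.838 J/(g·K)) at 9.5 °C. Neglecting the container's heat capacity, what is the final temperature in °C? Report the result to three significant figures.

Σ mᵢcᵢ(T − Tᵢ) = 0  ⇒  T = Σ mᵢcᵢTᵢ / Σ mᵢcᵢ
Σ mᵢcᵢ = 359.5×0.381 + 197.3×0.486 + 336.8×0.838 = 515.0957
Σ mᵢcᵢTᵢ = 136.9695×167.2 + 95.8878×77.4 + 282.2384×9.5 = 33004
T = 33004 / 515.0957 = 64.07 °C

T_f = 64.1 °C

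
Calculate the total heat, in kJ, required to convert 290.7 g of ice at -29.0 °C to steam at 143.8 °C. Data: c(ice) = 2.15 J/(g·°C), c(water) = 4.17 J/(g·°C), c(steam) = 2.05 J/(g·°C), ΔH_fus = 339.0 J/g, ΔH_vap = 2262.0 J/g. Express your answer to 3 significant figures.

q1 (heat ice -29.0→0.0 °C): 290.7 × 2.15 × 29.0 = 18125 J
q2 (melt at 0 °C): 290.7 × 339.0 = 98547 J
q3 (heat water 0.0→100.0 °C): 290.7 × 4.17 × 100.0 = 121222 J
q4 (vaporize at 100 °C): 290.7 × 2262.0 = 657563 J
q5 (heat steam 100.0→143.8 °C): 290.7 × 2.05 × 43.8 = 26102 J
Total: 18125 + 98547 + 121222 + 657563 + 26102 = 921559 J = 922 kJ

q = 922 kJ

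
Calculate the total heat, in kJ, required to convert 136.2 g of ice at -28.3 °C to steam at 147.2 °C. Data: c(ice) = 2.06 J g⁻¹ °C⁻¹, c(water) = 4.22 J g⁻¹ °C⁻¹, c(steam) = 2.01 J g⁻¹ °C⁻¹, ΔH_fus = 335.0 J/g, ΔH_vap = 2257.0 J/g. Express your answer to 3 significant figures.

q = 431 kJ

q1 (heat ice -28.3→0.0 °C): 136.2 × 2.06 × 28.3 = 7940 J
q2 (melt at 0 °C): 136.2 × 335.0 = 45627 J
q3 (heat water 0.0→100.0 °C): 136.2 × 4.22 × 100.0 = 57476 J
q4 (vaporize at 100 °C): 136.2 × 2257.0 = 307403 J
q5 (heat steam 100.0→147.2 °C): 136.2 × 2.01 × 47.2 = 12922 J
Total: 7940 + 45627 + 57476 + 307403 + 12922 = 431368 J = 431 kJ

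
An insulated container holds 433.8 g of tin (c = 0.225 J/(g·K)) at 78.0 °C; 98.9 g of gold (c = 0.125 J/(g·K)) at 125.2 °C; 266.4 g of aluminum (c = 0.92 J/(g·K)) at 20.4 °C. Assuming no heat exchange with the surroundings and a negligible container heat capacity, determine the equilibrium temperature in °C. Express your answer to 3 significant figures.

Σ mᵢcᵢ(T − Tᵢ) = 0  ⇒  T = Σ mᵢcᵢTᵢ / Σ mᵢcᵢ
Σ mᵢcᵢ = 433.8×0.225 + 98.9×0.125 + 266.4×0.92 = 355.0555
Σ mᵢcᵢTᵢ = 97.605×78.0 + 12.3625×125.2 + 245.088×20.4 = 14161
T = 14161 / 355.0555 = 39.88 °C

T_f = 39.9 °C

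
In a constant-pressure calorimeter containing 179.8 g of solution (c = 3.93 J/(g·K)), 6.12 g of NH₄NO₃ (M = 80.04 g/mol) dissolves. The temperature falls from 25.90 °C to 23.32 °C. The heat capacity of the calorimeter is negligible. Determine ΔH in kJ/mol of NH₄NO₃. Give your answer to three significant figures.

ΔH = 23.8 kJ/mol

|ΔT| = |23.32 − 25.90| = 2.58 °C
|q_surr| = (179.8 × 3.93) × 2.58 = 706.614 × 2.58 = 1823 J
n(NH₄NO₃) = 6.12 / 80.04 = 0.07646 mol
Temperature fell, so q_rxn = +|q_surr| = 1.823 kJ
ΔH = q_rxn / n = 23.84 kJ/mol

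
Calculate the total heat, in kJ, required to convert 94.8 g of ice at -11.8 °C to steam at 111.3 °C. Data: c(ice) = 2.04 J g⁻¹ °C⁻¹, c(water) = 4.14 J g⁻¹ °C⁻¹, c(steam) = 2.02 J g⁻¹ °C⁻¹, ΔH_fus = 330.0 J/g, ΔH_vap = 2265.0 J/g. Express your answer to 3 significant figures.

q = 290 kJ

q1 (heat ice -11.8→0.0 °C): 94.8 × 2.04 × 11.8 = 2282 J
q2 (melt at 0 °C): 94.8 × 330.0 = 31284 J
q3 (heat water 0.0→100.0 °C): 94.8 × 4.14 × 100.0 = 39247 J
q4 (vaporize at 100 °C): 94.8 × 2265.0 = 214722 J
q5 (heat steam 100.0→111.3 °C): 94.8 × 2.02 × 11.3 = 2164 J
Total: 2282 + 31284 + 39247 + 214722 + 2164 = 289699 J = 290 kJ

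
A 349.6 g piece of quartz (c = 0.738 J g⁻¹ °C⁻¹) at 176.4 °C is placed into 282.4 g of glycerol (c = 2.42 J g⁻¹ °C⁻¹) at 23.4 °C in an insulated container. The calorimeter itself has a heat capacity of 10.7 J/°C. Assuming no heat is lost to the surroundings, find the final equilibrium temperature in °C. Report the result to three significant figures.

Heat lost by quartz = heat gained by glycerol + calorimeter.
(349.6)(0.738)(176.4 − T) = [(282.4)(2.42) + 10.7](T − 23.4)
258.0048 (176.4 − T) = 694.108 (T − 23.4)
45512 − 258.0048 T = 694.108 T − 16242
61754 = 952.1128 T
T = 64.86 °C

T_f = 64.9 °C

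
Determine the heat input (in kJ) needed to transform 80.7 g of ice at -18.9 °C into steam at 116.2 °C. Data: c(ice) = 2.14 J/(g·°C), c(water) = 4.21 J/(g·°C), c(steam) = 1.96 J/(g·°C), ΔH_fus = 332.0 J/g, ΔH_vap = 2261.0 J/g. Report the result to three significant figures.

q1 (heat ice -18.9→0.0 °C): 80.7 × 2.14 × 18.9 = 3264 J
q2 (melt at 0 °C): 80.7 × 332.0 = 26792 J
q3 (heat water 0.0→100.0 °C): 80.7 × 4.21 × 100.0 = 33975 J
q4 (vaporize at 100 °C): 80.7 × 2261.0 = 182463 J
q5 (heat steam 100.0→116.2 °C): 80.7 × 1.96 × 16.2 = 2562 J
Total: 3264 + 26792 + 33975 + 182463 + 2562 = 249056 J = 249 kJ

q = 249 kJ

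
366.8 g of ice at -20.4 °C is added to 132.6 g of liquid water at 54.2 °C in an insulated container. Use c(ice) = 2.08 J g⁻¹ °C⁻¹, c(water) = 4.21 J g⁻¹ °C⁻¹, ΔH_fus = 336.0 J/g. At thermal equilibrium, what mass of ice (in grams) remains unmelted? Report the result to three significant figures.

m_ice remaining = 323 g

Heat to warm all ice to 0 °C: 366.8×2.08×20.4 = 15564 J
Heat released by water cooling to 0 °C: 132.6×4.21×54.2 = 30257 J
30257 J < 15564 + 366.8×336.0 = 138808.8 J, so not all ice melts; final T = 0 °C.
Heat left for melting: 30257 − 15564 = 14693 J
Mass melted = 14693 / 336.0 = 43.73 g
Ice remaining = 366.8 − 43.73 = 323.07 g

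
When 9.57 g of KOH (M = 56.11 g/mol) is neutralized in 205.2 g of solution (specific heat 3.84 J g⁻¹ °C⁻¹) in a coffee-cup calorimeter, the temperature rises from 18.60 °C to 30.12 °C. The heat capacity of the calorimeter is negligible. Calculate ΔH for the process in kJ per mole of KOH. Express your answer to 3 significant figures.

ΔH = -53.2 kJ/mol

|ΔT| = |30.12 − 18.60| = 11.52 °C
|q_surr| = (205.2 × 3.84) × 11.52 = 787.968 × 11.52 = 9077 J
n(KOH) = 9.57 / 56.11 = 0.1706 mol
Temperature rose, so q_rxn = −|q_surr| = -9.077 kJ
ΔH = q_rxn / n = -53.21 kJ/mol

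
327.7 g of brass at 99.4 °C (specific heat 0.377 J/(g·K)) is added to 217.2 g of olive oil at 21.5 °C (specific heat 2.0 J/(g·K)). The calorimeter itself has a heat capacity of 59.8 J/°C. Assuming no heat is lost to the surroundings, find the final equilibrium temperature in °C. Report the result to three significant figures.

Heat lost by brass = heat gained by olive oil + calorimeter.
(327.7)(0.377)(99.4 − T) = [(217.2)(2.0) + 59.8](T − 21.5)
123.5429 (99.4 − T) = 494.2 (T − 21.5)
12280 − 123.5429 T = 494.2 T − 10625
22905 = 617.7429 T
T = 37.08 °C

T_f = 37.1 °C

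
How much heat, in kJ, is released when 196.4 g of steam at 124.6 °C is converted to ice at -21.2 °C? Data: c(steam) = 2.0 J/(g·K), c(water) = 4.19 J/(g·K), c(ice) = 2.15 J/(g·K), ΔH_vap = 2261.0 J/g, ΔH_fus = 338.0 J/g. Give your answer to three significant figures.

q = 611 kJ

q1 (cool steam 124.6→100 °C): 196.4 × 2.0 × 24.6 = 9663 J
q2 (condense at 100 °C): 196.4 × 2261.0 = 444060 J
q3 (cool water 100→0 °C): 196.4 × 4.19 × 100.0 = 82292 J
q4 (freeze at 0 °C): 196.4 × 338.0 = 66383 J
q5 (cool ice 0→-21.2 °C): 196.4 × 2.15 × 21.2 = 8952 J
Total: 9663 + 444060 + 82292 + 66383 + 8952 = 611350 J = 611 kJ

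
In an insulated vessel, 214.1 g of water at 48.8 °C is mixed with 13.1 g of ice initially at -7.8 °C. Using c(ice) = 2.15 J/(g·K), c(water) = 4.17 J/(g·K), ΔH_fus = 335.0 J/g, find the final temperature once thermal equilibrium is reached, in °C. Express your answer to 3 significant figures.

T_f = 41.1 °C

Heat to bring ice to 0 °C and melt it: q₁ = 13.1×2.15×7.8 + 13.1×335.0 = 4608.2 J
Heat the water can supply cooling to 0 °C: 214.1×4.17×48.8 = 43568.5 J > q₁, so all ice melts.
Energy balance: 214.1×4.17×(48.8 − T) = 4608.2 + 13.1×4.17×(T − 0)
892.797(48.8 − T) = 4608.2 + 54.627 T
43568.5 − 4608.2 = 947.424 T
T = 38960.3 / 947.424 = 41.12 °C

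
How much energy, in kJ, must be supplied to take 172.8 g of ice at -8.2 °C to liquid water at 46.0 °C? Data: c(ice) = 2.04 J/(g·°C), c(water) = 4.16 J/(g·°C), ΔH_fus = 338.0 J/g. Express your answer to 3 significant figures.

q = 94.4 kJ

q1 (heat ice -8.2→0.0 °C): 172.8 × 2.04 × 8.2 = 2891 J
q2 (melt at 0 °C): 172.8 × 338.0 = 58406 J
q3 (heat water 0.0→46.0 °C): 172.8 × 4.16 × 46.0 = 33067 J
Total: 2891 + 58406 + 33067 = 94364 J = 94.4 kJ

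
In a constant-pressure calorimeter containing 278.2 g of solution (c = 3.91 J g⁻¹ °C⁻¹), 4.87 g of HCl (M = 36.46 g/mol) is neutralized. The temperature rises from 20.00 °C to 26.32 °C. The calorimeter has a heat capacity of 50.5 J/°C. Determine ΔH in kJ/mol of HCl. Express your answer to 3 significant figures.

ΔH = -53.9 kJ/mol

|ΔT| = |26.32 − 20.00| = 6.32 °C
|q_surr| = (278.2 × 3.91 + 50.5) × 6.32 = 1138.262 × 6.32 = 7193.8 J
n(HCl) = 4.87 / 36.46 = 0.13357 mol
Temperature rose, so q_rxn = −|q_surr| = -7.1938 kJ
ΔH = q_rxn / n = -53.86 kJ/mol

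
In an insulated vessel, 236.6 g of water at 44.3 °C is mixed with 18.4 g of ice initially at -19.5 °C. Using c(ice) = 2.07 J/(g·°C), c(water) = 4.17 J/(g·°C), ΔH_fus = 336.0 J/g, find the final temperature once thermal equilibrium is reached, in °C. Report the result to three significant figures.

T_f = 34.6 °C

Heat to bring ice to 0 °C and melt it: q₁ = 18.4×2.07×19.5 + 18.4×336.0 = 6925.1 J
Heat the water can supply cooling to 0 °C: 236.6×4.17×44.3 = 43707.4 J > q₁, so all ice melts.
Energy balance: 236.6×4.17×(44.3 − T) = 6925.1 + 18.4×4.17×(T − 0)
986.622(44.3 − T) = 6925.1 + 76.728 T
43707.4 − 6925.1 = 1063.350 T
T = 36782.3 / 1063.350 = 34.59 °C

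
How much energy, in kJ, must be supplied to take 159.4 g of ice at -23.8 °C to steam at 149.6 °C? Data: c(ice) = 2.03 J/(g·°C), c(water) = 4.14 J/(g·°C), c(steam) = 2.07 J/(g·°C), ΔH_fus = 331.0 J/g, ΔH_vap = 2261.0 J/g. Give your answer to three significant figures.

q1 (heat ice -23.8→0.0 °C): 159.4 × 2.03 × 23.8 = 7701 J
q2 (melt at 0 °C): 159.4 × 331.0 = 52761 J
q3 (heat water 0.0→100.0 °C): 159.4 × 4.14 × 100.0 = 65992 J
q4 (vaporize at 100 °C): 159.4 × 2261.0 = 360403 J
q5 (heat steam 100.0→149.6 °C): 159.4 × 2.07 × 49.6 = 16366 J
Total: 7701 + 52761 + 65992 + 360403 + 16366 = 503223 J = 503 kJ

q = 503 kJ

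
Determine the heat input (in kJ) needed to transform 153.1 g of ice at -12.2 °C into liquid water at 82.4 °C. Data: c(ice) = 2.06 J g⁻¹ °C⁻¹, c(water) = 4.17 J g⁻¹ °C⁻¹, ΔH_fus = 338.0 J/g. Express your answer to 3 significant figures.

q1 (heat ice -12.2→0.0 °C): 153.1 × 2.06 × 12.2 = 3848 J
q2 (melt at 0 °C): 153.1 × 338.0 = 51748 J
q3 (heat water 0.0→82.4 °C): 153.1 × 4.17 × 82.4 = 52606 J
Total: 3848 + 51748 + 52606 = 108202 J = 108 kJ

q = 108 kJ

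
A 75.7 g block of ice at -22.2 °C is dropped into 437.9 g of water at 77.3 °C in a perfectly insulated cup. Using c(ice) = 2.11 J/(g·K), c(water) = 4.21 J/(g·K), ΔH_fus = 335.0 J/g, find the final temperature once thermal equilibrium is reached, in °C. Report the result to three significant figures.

Heat to bring ice to 0 °C and melt it: q₁ = 75.7×2.11×22.2 + 75.7×335.0 = 28905 J
Heat the water can supply cooling to 0 °C: 437.9×4.21×77.3 = 142507 J > q₁, so all ice melts.
Energy balance: 437.9×4.21×(77.3 − T) = 28905 + 75.7×4.21×(T − 0)
1843.559(77.3 − T) = 28905 + 318.697 T
142507 − 28905 = 2162.256 T
T = 113602 / 2162.256 = 52.54 °C

T_f = 52.5 °C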